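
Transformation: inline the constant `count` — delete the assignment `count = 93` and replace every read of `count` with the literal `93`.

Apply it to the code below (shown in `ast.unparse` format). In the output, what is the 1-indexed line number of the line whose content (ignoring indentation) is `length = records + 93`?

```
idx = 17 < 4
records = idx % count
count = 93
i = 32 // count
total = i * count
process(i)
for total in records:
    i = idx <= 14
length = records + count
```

Transformed code:
idx = 17 < 4
records = idx % 93
i = 32 // 93
total = i * 93
process(i)
for total in records:
    i = idx <= 14
length = records + 93

8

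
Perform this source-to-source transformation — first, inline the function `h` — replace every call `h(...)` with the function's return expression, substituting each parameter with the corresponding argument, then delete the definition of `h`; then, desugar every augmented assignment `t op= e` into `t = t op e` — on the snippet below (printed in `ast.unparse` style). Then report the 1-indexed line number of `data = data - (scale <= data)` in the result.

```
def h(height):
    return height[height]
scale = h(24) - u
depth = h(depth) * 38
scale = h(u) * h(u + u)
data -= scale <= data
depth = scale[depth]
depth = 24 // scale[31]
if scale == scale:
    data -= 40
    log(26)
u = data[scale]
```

Transformed code:
scale = 24[24] - u
depth = depth[depth] * 38
scale = u[u] * (u + u)[u + u]
data = data - (scale <= data)
depth = scale[depth]
depth = 24 // scale[31]
if scale == scale:
    data = data - 40
    log(26)
u = data[scale]

4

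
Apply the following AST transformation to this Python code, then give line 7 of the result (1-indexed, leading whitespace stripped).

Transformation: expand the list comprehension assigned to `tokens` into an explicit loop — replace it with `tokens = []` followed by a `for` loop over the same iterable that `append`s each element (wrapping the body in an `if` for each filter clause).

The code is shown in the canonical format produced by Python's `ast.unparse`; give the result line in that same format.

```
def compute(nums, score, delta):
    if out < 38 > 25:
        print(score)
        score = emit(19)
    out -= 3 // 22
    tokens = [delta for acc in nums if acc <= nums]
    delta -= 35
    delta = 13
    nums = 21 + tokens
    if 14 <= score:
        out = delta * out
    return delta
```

for acc in nums:

Transformed code:
def compute(nums, score, delta):
    if out < 38 > 25:
        print(score)
        score = emit(19)
    out -= 3 // 22
    tokens = []
    for acc in nums:
        if acc <= nums:
            tokens.append(delta)
    delta -= 35
    delta = 13
    nums = 21 + tokens
    if 14 <= score:
        out = delta * out
    return delta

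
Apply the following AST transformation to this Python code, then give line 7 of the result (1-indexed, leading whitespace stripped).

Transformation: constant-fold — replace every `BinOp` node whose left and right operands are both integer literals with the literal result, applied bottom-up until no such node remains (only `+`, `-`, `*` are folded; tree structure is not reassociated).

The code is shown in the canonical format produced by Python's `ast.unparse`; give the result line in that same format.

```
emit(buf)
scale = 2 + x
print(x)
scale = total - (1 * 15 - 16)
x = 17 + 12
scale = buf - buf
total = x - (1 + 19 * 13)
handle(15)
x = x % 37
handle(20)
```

Transformed code:
emit(buf)
scale = 2 + x
print(x)
scale = total - -1
x = 29
scale = buf - buf
total = x - 248
handle(15)
x = x % 37
handle(20)

total = x - 248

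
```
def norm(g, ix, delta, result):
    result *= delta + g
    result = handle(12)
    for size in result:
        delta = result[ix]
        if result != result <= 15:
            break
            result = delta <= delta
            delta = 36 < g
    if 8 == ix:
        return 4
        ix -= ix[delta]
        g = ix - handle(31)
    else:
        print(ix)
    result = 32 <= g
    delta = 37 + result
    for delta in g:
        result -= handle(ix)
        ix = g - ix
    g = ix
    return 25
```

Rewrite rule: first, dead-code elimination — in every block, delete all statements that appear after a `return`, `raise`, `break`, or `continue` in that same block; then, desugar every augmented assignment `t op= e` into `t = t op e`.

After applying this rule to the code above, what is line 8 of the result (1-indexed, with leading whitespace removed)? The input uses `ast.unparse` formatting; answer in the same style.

if 8 == ix:

Transformed code:
def norm(g, ix, delta, result):
    result = result * (delta + g)
    result = handle(12)
    for size in result:
        delta = result[ix]
        if result != result <= 15:
            break
    if 8 == ix:
        return 4
    else:
        print(ix)
    result = 32 <= g
    delta = 37 + result
    for delta in g:
        result = result - handle(ix)
        ix = g - ix
    g = ix
    return 25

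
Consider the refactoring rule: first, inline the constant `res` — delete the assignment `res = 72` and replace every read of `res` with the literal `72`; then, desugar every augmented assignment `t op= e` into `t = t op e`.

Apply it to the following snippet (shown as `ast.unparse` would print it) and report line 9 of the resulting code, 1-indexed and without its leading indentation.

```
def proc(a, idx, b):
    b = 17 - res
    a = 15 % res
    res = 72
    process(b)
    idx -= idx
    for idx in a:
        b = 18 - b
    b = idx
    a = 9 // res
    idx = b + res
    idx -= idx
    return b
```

Transformed code:
def proc(a, idx, b):
    b = 17 - 72
    a = 15 % 72
    process(b)
    idx = idx - idx
    for idx in a:
        b = 18 - b
    b = idx
    a = 9 // 72
    idx = b + 72
    idx = idx - idx
    return b

a = 9 // 72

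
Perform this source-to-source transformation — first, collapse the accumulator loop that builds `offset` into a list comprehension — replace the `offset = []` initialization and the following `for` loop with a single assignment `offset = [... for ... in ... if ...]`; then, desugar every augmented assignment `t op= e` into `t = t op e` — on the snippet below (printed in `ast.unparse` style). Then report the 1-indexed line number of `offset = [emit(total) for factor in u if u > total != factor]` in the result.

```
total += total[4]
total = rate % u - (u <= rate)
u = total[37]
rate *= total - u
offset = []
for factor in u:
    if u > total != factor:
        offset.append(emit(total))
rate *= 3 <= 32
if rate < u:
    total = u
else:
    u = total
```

5

Transformed code:
total = total + total[4]
total = rate % u - (u <= rate)
u = total[37]
rate = rate * (total - u)
offset = [emit(total) for factor in u if u > total != factor]
rate = rate * (3 <= 32)
if rate < u:
    total = u
else:
    u = total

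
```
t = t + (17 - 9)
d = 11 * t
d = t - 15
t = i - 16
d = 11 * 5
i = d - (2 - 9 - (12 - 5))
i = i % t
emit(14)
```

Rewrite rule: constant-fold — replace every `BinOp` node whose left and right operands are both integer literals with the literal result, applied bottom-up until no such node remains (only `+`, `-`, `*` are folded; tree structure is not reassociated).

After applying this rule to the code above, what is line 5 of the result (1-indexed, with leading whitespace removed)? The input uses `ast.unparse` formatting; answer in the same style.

d = 55

Transformed code:
t = t + 8
d = 11 * t
d = t - 15
t = i - 16
d = 55
i = d - -14
i = i % t
emit(14)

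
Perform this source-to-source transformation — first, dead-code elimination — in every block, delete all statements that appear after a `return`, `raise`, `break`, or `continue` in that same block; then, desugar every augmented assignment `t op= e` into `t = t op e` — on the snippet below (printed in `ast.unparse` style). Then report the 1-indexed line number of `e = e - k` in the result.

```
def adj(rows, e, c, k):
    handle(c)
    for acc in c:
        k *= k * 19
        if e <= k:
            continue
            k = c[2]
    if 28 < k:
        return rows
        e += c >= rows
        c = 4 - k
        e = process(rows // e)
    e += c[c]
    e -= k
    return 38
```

Transformed code:
def adj(rows, e, c, k):
    handle(c)
    for acc in c:
        k = k * (k * 19)
        if e <= k:
            continue
    if 28 < k:
        return rows
    e = e + c[c]
    e = e - k
    return 38

10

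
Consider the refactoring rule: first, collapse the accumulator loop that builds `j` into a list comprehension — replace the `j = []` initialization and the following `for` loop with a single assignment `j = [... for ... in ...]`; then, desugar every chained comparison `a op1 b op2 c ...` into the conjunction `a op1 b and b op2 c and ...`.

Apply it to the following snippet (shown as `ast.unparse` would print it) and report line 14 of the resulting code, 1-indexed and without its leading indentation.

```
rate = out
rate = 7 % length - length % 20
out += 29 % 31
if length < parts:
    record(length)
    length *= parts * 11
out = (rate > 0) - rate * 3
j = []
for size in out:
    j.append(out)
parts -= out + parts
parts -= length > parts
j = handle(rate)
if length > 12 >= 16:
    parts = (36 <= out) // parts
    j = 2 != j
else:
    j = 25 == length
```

Transformed code:
rate = out
rate = 7 % length - length % 20
out += 29 % 31
if length < parts:
    record(length)
    length *= parts * 11
out = (rate > 0) - rate * 3
j = [out for size in out]
parts -= out + parts
parts -= length > parts
j = handle(rate)
if length > 12 and 12 >= 16:
    parts = (36 <= out) // parts
    j = 2 != j
else:
    j = 25 == length

j = 2 != j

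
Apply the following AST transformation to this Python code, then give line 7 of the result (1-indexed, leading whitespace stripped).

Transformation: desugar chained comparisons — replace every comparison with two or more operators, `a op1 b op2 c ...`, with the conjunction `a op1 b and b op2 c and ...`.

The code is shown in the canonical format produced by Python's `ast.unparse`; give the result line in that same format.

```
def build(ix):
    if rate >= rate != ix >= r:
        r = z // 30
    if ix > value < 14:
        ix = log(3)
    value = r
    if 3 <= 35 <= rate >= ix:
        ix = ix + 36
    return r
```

if 3 <= 35 and 35 <= rate and (rate >= ix):

Transformed code:
def build(ix):
    if rate >= rate and rate != ix and (ix >= r):
        r = z // 30
    if ix > value and value < 14:
        ix = log(3)
    value = r
    if 3 <= 35 and 35 <= rate and (rate >= ix):
        ix = ix + 36
    return r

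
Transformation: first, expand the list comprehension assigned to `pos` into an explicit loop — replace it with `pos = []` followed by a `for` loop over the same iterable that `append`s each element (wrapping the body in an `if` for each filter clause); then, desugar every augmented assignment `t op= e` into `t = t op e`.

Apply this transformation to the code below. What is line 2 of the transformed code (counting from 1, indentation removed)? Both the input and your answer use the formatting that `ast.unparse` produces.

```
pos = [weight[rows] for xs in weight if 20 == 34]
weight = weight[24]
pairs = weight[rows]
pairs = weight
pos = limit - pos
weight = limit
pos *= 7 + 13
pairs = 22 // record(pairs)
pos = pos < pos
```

for xs in weight:

Transformed code:
pos = []
for xs in weight:
    if 20 == 34:
        pos.append(weight[rows])
weight = weight[24]
pairs = weight[rows]
pairs = weight
pos = limit - pos
weight = limit
pos = pos * (7 + 13)
pairs = 22 // record(pairs)
pos = pos < pos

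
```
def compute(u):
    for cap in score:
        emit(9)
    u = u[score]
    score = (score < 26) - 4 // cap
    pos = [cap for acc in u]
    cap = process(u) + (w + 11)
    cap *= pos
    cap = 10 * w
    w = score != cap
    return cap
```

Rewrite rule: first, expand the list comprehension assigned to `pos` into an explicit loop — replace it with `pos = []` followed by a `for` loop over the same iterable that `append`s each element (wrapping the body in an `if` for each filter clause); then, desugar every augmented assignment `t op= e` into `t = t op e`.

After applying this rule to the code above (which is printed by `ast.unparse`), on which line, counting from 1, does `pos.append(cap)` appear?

8

Transformed code:
def compute(u):
    for cap in score:
        emit(9)
    u = u[score]
    score = (score < 26) - 4 // cap
    pos = []
    for acc in u:
        pos.append(cap)
    cap = process(u) + (w + 11)
    cap = cap * pos
    cap = 10 * w
    w = score != cap
    return cap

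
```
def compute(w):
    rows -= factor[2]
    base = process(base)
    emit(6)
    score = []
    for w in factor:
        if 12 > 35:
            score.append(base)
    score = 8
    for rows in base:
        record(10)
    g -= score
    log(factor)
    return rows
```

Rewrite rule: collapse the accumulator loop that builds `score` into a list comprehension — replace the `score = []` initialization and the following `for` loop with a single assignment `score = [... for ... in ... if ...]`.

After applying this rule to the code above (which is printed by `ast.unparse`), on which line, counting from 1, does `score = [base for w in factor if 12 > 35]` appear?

5

Transformed code:
def compute(w):
    rows -= factor[2]
    base = process(base)
    emit(6)
    score = [base for w in factor if 12 > 35]
    score = 8
    for rows in base:
        record(10)
    g -= score
    log(factor)
    return rows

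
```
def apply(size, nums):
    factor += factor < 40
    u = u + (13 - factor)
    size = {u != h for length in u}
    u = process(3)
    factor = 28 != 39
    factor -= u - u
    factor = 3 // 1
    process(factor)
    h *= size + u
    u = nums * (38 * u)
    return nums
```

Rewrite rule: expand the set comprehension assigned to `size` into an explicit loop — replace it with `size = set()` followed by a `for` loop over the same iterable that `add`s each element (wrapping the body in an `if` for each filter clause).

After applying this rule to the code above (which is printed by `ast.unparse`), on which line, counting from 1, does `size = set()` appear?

4

Transformed code:
def apply(size, nums):
    factor += factor < 40
    u = u + (13 - factor)
    size = set()
    for length in u:
        size.add(u != h)
    u = process(3)
    factor = 28 != 39
    factor -= u - u
    factor = 3 // 1
    process(factor)
    h *= size + u
    u = nums * (38 * u)
    return nums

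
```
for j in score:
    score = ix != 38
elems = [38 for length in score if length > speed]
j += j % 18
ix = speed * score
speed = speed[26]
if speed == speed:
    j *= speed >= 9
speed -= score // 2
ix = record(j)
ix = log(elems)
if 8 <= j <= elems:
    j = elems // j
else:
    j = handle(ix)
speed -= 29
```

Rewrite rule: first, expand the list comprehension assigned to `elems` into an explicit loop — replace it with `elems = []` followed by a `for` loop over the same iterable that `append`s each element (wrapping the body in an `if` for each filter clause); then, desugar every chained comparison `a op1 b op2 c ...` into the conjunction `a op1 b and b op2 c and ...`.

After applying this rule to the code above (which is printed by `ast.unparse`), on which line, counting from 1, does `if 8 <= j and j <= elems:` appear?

Transformed code:
for j in score:
    score = ix != 38
elems = []
for length in score:
    if length > speed:
        elems.append(38)
j += j % 18
ix = speed * score
speed = speed[26]
if speed == speed:
    j *= speed >= 9
speed -= score // 2
ix = record(j)
ix = log(elems)
if 8 <= j and j <= elems:
    j = elems // j
else:
    j = handle(ix)
speed -= 29

15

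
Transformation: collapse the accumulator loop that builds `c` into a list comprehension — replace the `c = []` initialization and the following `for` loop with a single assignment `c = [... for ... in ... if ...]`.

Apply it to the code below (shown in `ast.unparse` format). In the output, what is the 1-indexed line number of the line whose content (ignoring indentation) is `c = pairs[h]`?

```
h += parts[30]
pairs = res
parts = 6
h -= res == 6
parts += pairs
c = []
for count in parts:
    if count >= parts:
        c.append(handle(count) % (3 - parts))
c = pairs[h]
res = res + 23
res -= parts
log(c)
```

7

Transformed code:
h += parts[30]
pairs = res
parts = 6
h -= res == 6
parts += pairs
c = [handle(count) % (3 - parts) for count in parts if count >= parts]
c = pairs[h]
res = res + 23
res -= parts
log(c)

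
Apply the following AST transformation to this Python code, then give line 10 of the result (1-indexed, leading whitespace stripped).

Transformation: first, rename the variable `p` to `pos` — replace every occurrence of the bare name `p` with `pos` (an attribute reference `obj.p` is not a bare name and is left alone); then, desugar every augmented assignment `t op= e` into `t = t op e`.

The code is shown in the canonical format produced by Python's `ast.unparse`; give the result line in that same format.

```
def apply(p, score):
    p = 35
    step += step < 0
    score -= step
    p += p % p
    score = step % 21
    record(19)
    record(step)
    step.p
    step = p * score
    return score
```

Transformed code:
def apply(pos, score):
    pos = 35
    step = step + (step < 0)
    score = score - step
    pos = pos + pos % pos
    score = step % 21
    record(19)
    record(step)
    step.p
    step = pos * score
    return score

step = pos * score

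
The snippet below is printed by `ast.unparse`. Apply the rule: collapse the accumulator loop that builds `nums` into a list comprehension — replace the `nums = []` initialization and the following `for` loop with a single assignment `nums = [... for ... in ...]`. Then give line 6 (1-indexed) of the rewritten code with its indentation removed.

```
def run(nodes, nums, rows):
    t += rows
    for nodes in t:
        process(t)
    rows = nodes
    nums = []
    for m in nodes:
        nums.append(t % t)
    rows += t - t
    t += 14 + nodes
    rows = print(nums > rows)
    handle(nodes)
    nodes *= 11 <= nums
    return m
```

nums = [t % t for m in nodes]

Transformed code:
def run(nodes, nums, rows):
    t += rows
    for nodes in t:
        process(t)
    rows = nodes
    nums = [t % t for m in nodes]
    rows += t - t
    t += 14 + nodes
    rows = print(nums > rows)
    handle(nodes)
    nodes *= 11 <= nums
    return m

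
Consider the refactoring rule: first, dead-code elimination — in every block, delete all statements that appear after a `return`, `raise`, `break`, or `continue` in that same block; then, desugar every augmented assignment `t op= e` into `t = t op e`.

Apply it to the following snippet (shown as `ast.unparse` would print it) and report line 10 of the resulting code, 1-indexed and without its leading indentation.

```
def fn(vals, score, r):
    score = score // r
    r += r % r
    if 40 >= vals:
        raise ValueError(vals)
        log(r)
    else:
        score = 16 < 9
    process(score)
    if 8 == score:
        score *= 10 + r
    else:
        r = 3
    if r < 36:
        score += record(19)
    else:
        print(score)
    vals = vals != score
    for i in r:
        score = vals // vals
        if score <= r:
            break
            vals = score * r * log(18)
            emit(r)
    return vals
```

Transformed code:
def fn(vals, score, r):
    score = score // r
    r = r + r % r
    if 40 >= vals:
        raise ValueError(vals)
    else:
        score = 16 < 9
    process(score)
    if 8 == score:
        score = score * (10 + r)
    else:
        r = 3
    if r < 36:
        score = score + record(19)
    else:
        print(score)
    vals = vals != score
    for i in r:
        score = vals // vals
        if score <= r:
            break
    return vals

score = score * (10 + r)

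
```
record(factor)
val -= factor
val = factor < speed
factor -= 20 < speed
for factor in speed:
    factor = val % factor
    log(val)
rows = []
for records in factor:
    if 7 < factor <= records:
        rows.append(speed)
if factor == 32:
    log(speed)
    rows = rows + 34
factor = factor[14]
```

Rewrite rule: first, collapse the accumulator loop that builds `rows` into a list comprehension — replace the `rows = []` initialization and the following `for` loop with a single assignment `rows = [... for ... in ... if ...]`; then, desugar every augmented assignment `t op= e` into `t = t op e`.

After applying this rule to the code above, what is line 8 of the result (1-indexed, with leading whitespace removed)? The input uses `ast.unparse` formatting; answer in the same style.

Transformed code:
record(factor)
val = val - factor
val = factor < speed
factor = factor - (20 < speed)
for factor in speed:
    factor = val % factor
    log(val)
rows = [speed for records in factor if 7 < factor <= records]
if factor == 32:
    log(speed)
    rows = rows + 34
factor = factor[14]

rows = [speed for records in factor if 7 < factor <= records]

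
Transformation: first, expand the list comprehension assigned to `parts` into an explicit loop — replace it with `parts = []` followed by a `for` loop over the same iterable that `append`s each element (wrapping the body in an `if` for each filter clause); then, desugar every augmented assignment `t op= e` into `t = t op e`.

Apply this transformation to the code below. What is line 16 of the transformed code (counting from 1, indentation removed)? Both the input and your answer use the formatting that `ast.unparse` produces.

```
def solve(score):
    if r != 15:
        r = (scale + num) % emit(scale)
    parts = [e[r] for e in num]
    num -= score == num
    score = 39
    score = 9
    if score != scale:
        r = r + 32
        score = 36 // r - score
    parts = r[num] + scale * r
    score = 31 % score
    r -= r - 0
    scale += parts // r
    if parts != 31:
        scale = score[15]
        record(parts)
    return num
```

scale = scale + parts // r

Transformed code:
def solve(score):
    if r != 15:
        r = (scale + num) % emit(scale)
    parts = []
    for e in num:
        parts.append(e[r])
    num = num - (score == num)
    score = 39
    score = 9
    if score != scale:
        r = r + 32
        score = 36 // r - score
    parts = r[num] + scale * r
    score = 31 % score
    r = r - (r - 0)
    scale = scale + parts // r
    if parts != 31:
        scale = score[15]
        record(parts)
    return num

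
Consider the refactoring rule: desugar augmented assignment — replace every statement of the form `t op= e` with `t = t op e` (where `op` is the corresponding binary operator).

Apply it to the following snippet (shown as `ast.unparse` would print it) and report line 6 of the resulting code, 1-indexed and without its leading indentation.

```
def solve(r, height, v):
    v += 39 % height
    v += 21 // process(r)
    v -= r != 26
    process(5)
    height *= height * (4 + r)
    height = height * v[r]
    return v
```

height = height * (height * (4 + r))

Transformed code:
def solve(r, height, v):
    v = v + 39 % height
    v = v + 21 // process(r)
    v = v - (r != 26)
    process(5)
    height = height * (height * (4 + r))
    height = height * v[r]
    return v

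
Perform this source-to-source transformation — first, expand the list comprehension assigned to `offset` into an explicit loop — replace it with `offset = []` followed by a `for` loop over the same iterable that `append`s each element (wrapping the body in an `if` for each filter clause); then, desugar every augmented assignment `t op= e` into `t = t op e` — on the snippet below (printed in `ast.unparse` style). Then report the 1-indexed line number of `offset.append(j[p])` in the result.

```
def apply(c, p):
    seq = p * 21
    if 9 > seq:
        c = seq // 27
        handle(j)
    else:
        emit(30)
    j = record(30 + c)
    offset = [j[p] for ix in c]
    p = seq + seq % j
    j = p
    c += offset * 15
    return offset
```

11

Transformed code:
def apply(c, p):
    seq = p * 21
    if 9 > seq:
        c = seq // 27
        handle(j)
    else:
        emit(30)
    j = record(30 + c)
    offset = []
    for ix in c:
        offset.append(j[p])
    p = seq + seq % j
    j = p
    c = c + offset * 15
    return offset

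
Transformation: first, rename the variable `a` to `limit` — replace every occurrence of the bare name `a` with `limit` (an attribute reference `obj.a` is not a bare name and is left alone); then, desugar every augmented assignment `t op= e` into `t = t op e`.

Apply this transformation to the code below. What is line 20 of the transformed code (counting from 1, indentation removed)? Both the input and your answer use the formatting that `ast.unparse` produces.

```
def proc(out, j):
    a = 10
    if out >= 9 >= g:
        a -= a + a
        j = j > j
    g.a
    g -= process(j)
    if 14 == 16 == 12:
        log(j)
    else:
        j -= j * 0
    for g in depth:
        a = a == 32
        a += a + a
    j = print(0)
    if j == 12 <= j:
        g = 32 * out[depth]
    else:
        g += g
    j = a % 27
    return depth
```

j = limit % 27

Transformed code:
def proc(out, j):
    limit = 10
    if out >= 9 >= g:
        limit = limit - (limit + limit)
        j = j > j
    g.a
    g = g - process(j)
    if 14 == 16 == 12:
        log(j)
    else:
        j = j - j * 0
    for g in depth:
        limit = limit == 32
        limit = limit + (limit + limit)
    j = print(0)
    if j == 12 <= j:
        g = 32 * out[depth]
    else:
        g = g + g
    j = limit % 27
    return depth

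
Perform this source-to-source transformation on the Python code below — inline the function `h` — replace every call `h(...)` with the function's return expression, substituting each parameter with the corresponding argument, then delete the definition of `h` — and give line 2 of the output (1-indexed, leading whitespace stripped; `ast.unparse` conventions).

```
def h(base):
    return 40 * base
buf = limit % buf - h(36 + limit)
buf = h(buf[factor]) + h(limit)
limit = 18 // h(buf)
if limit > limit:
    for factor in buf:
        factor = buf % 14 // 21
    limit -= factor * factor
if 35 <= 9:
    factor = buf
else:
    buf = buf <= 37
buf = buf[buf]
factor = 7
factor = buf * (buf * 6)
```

Transformed code:
buf = limit % buf - 40 * (36 + limit)
buf = 40 * buf[factor] + 40 * limit
limit = 18 // (40 * buf)
if limit > limit:
    for factor in buf:
        factor = buf % 14 // 21
    limit -= factor * factor
if 35 <= 9:
    factor = buf
else:
    buf = buf <= 37
buf = buf[buf]
factor = 7
factor = buf * (buf * 6)

buf = 40 * buf[factor] + 40 * limit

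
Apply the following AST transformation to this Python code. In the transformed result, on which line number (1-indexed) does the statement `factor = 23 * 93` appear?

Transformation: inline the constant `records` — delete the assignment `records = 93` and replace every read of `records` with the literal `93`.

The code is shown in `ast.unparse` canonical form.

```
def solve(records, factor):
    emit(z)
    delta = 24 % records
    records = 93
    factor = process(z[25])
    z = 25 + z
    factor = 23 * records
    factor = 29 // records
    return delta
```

6

Transformed code:
def solve(records, factor):
    emit(z)
    delta = 24 % 93
    factor = process(z[25])
    z = 25 + z
    factor = 23 * 93
    factor = 29 // 93
    return delta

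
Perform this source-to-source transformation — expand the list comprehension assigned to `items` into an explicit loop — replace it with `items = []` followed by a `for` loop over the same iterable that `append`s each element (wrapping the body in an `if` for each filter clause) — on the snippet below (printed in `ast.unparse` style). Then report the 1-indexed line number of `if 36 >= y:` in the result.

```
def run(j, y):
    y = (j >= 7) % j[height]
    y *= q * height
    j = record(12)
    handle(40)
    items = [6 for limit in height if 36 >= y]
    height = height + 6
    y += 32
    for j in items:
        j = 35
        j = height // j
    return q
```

8

Transformed code:
def run(j, y):
    y = (j >= 7) % j[height]
    y *= q * height
    j = record(12)
    handle(40)
    items = []
    for limit in height:
        if 36 >= y:
            items.append(6)
    height = height + 6
    y += 32
    for j in items:
        j = 35
        j = height // j
    return q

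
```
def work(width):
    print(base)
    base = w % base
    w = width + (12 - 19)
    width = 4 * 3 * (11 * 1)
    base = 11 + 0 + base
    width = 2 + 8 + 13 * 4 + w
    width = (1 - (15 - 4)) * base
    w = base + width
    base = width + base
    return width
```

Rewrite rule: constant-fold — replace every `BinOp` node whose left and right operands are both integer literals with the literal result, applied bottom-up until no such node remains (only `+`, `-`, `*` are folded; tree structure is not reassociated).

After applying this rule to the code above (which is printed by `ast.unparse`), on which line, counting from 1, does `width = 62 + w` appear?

Transformed code:
def work(width):
    print(base)
    base = w % base
    w = width + -7
    width = 132
    base = 11 + base
    width = 62 + w
    width = -10 * base
    w = base + width
    base = width + base
    return width

7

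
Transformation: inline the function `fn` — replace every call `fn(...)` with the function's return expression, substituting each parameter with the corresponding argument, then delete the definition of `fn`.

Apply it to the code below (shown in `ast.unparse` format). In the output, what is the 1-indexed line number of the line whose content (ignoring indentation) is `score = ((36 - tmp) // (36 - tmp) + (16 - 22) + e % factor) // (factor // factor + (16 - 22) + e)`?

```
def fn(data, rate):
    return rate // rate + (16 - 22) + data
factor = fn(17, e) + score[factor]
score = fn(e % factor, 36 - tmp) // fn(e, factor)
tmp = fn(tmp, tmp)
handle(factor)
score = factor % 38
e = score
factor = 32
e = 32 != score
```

2

Transformed code:
factor = e // e + (16 - 22) + 17 + score[factor]
score = ((36 - tmp) // (36 - tmp) + (16 - 22) + e % factor) // (factor // factor + (16 - 22) + e)
tmp = tmp // tmp + (16 - 22) + tmp
handle(factor)
score = factor % 38
e = score
factor = 32
e = 32 != score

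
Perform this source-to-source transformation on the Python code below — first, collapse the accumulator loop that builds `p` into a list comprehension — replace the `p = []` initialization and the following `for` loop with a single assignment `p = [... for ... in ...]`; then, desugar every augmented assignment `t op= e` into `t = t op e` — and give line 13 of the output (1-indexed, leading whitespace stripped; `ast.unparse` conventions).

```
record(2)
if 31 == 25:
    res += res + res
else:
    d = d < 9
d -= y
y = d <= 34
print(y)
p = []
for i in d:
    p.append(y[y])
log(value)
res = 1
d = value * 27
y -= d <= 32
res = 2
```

y = y - (d <= 32)

Transformed code:
record(2)
if 31 == 25:
    res = res + (res + res)
else:
    d = d < 9
d = d - y
y = d <= 34
print(y)
p = [y[y] for i in d]
log(value)
res = 1
d = value * 27
y = y - (d <= 32)
res = 2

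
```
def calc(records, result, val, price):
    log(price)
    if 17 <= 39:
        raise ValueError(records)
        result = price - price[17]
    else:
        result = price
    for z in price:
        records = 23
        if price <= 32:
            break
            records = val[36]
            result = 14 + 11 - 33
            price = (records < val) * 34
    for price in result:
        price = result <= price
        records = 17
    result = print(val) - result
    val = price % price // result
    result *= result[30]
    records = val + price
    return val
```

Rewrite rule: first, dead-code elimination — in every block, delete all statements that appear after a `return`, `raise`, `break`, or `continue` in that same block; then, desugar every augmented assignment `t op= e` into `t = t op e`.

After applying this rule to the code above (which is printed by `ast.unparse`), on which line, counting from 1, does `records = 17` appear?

Transformed code:
def calc(records, result, val, price):
    log(price)
    if 17 <= 39:
        raise ValueError(records)
    else:
        result = price
    for z in price:
        records = 23
        if price <= 32:
            break
    for price in result:
        price = result <= price
        records = 17
    result = print(val) - result
    val = price % price // result
    result = result * result[30]
    records = val + price
    return val

13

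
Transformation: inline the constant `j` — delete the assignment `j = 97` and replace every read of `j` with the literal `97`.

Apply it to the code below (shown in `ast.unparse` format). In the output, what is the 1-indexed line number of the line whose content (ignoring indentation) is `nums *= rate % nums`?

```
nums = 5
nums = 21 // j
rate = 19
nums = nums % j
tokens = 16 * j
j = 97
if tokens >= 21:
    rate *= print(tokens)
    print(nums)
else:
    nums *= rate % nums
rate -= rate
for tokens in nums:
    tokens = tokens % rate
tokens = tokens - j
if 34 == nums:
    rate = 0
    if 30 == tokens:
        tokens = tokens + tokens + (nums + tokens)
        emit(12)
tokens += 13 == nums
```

10

Transformed code:
nums = 5
nums = 21 // 97
rate = 19
nums = nums % 97
tokens = 16 * 97
if tokens >= 21:
    rate *= print(tokens)
    print(nums)
else:
    nums *= rate % nums
rate -= rate
for tokens in nums:
    tokens = tokens % rate
tokens = tokens - 97
if 34 == nums:
    rate = 0
    if 30 == tokens:
        tokens = tokens + tokens + (nums + tokens)
        emit(12)
tokens += 13 == nums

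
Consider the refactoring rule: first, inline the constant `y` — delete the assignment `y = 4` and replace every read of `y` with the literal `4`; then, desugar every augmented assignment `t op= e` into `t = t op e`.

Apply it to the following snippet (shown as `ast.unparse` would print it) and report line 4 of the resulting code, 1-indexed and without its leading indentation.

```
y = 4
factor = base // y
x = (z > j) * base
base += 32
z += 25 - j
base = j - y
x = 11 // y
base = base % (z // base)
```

Transformed code:
factor = base // 4
x = (z > j) * base
base = base + 32
z = z + (25 - j)
base = j - 4
x = 11 // 4
base = base % (z // base)

z = z + (25 - j)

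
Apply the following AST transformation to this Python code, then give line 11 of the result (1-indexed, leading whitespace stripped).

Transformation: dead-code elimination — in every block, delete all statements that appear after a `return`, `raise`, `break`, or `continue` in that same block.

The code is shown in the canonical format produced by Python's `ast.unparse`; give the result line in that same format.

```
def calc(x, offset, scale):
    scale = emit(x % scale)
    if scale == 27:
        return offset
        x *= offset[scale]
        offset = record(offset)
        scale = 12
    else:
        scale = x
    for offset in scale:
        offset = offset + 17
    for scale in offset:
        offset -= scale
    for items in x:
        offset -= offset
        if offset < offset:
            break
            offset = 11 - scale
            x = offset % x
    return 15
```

Transformed code:
def calc(x, offset, scale):
    scale = emit(x % scale)
    if scale == 27:
        return offset
    else:
        scale = x
    for offset in scale:
        offset = offset + 17
    for scale in offset:
        offset -= scale
    for items in x:
        offset -= offset
        if offset < offset:
            break
    return 15

for items in x:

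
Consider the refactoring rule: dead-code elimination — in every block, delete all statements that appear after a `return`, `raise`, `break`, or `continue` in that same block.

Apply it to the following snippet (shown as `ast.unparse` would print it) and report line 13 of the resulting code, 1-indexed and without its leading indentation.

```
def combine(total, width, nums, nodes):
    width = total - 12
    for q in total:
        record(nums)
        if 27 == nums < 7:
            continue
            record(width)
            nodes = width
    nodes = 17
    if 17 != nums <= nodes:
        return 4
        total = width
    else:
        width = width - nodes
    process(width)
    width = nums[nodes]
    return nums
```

width = nums[nodes]

Transformed code:
def combine(total, width, nums, nodes):
    width = total - 12
    for q in total:
        record(nums)
        if 27 == nums < 7:
            continue
    nodes = 17
    if 17 != nums <= nodes:
        return 4
    else:
        width = width - nodes
    process(width)
    width = nums[nodes]
    return nums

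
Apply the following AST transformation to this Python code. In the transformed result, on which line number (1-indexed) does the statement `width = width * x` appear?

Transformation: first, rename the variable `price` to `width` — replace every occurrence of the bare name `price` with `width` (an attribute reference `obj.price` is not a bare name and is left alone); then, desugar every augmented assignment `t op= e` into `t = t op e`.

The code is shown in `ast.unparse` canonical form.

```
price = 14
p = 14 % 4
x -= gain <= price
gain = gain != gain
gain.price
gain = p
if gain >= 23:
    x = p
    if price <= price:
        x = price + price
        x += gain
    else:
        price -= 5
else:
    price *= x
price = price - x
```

Transformed code:
width = 14
p = 14 % 4
x = x - (gain <= width)
gain = gain != gain
gain.price
gain = p
if gain >= 23:
    x = p
    if width <= width:
        x = width + width
        x = x + gain
    else:
        width = width - 5
else:
    width = width * x
width = width - x

15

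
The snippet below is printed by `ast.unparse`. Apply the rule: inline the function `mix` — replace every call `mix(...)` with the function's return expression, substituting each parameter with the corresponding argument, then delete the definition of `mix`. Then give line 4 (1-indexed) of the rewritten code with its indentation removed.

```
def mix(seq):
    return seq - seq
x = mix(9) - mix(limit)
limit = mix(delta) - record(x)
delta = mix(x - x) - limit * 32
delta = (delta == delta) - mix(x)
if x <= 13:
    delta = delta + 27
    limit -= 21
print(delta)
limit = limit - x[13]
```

delta = (delta == delta) - (x - x)

Transformed code:
x = 9 - 9 - (limit - limit)
limit = delta - delta - record(x)
delta = x - x - (x - x) - limit * 32
delta = (delta == delta) - (x - x)
if x <= 13:
    delta = delta + 27
    limit -= 21
print(delta)
limit = limit - x[13]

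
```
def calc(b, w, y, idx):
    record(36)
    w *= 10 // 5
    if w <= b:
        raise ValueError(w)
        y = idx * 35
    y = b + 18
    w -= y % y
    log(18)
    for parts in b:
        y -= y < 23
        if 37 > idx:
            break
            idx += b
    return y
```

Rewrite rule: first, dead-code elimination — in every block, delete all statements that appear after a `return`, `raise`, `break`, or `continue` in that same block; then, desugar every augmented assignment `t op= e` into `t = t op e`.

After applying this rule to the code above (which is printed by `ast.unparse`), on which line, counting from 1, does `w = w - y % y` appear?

7

Transformed code:
def calc(b, w, y, idx):
    record(36)
    w = w * (10 // 5)
    if w <= b:
        raise ValueError(w)
    y = b + 18
    w = w - y % y
    log(18)
    for parts in b:
        y = y - (y < 23)
        if 37 > idx:
            break
    return y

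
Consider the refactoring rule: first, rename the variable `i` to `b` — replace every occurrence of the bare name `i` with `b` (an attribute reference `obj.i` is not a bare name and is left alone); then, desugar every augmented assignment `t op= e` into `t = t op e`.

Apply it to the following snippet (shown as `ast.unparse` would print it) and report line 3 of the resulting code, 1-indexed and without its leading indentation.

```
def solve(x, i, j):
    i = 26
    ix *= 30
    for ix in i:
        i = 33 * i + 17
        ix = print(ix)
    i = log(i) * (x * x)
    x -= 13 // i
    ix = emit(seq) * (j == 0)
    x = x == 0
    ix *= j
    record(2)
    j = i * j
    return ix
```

Transformed code:
def solve(x, b, j):
    b = 26
    ix = ix * 30
    for ix in b:
        b = 33 * b + 17
        ix = print(ix)
    b = log(b) * (x * x)
    x = x - 13 // b
    ix = emit(seq) * (j == 0)
    x = x == 0
    ix = ix * j
    record(2)
    j = b * j
    return ix

ix = ix * 30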